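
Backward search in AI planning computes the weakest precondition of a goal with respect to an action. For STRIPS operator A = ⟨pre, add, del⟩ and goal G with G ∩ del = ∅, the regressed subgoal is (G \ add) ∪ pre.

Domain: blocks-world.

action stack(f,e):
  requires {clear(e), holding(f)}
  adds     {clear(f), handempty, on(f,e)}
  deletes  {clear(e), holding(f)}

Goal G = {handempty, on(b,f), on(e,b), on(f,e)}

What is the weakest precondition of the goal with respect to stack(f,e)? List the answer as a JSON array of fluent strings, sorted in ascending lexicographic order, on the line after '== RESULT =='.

Compute (G \ add) ∪ pre:
  G ∩ del = {}  (empty — regression defined)
  G \ add = {handempty, on(b,f), on(e,b), on(f,e)} \ {clear(f), handempty, on(f,e)} = {on(b,f), on(e,b)}
  ∪ pre   = {on(b,f), on(e,b)} ∪ {clear(e), holding(f)}
          = {clear(e), holding(f), on(b,f), on(e,b)}

== RESULT ==
["clear(e)", "holding(f)", "on(b,f)", "on(e,b)"]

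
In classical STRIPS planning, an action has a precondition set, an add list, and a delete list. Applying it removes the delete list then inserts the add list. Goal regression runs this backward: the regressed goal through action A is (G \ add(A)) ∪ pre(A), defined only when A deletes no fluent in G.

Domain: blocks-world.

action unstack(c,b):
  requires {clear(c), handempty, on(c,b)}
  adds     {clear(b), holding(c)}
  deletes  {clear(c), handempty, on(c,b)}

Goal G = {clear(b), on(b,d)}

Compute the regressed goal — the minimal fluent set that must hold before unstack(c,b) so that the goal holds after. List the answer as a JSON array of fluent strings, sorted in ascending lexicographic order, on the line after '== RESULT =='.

Compute (G \ add) ∪ pre:
  G ∩ del = {}  (empty — regression defined)
  G \ add = {clear(b), on(b,d)} \ {clear(b), holding(c)} = {on(b,d)}
  ∪ pre   = {on(b,d)} ∪ {clear(c), handempty, on(c,b)}
          = {clear(c), handempty, on(b,d), on(c,b)}

== RESULT ==
["clear(c)", "handempty", "on(b,d)", "on(c,b)"]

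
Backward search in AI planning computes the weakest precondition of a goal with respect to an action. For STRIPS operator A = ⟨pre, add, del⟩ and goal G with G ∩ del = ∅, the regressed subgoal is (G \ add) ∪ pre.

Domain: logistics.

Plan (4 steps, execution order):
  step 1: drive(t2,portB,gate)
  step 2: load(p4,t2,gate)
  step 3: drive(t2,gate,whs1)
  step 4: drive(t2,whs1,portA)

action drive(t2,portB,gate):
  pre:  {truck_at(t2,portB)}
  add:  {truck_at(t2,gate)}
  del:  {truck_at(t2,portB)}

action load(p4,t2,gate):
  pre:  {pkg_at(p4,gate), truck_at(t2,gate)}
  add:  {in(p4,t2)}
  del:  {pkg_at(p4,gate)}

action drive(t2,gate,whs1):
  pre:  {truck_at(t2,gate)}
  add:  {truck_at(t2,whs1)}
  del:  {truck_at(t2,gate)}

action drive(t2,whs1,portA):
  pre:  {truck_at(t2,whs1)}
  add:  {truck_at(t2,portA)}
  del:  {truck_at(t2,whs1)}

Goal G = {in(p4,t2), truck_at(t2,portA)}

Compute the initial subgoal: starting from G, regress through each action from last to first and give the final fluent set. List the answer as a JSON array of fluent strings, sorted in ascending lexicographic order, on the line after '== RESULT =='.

Work backward from the goal:
  through step 4 (drive(t2,whs1,portA)): drop {truck_at(t2,portA)}, keep {in(p4,t2)}, require {truck_at(t2,whs1)}
    → {in(p4,t2), truck_at(t2,whs1)}
  through step 3 (drive(t2,gate,whs1)): drop {truck_at(t2,whs1)}, keep {in(p4,t2)}, require {truck_at(t2,gate)}
    → {in(p4,t2), truck_at(t2,gate)}
  through step 2 (load(p4,t2,gate)): drop {in(p4,t2)}, keep {truck_at(t2,gate)}, require {pkg_at(p4,gate), truck_at(t2,gate)}
    → {pkg_at(p4,gate), truck_at(t2,gate)}
  through step 1 (drive(t2,portB,gate)): drop {truck_at(t2,gate)}, keep {pkg_at(p4,gate)}, require {truck_at(t2,portB)}
    → {pkg_at(p4,gate), truck_at(t2,portB)}

== RESULT ==
["pkg_at(p4,gate)", "truck_at(t2,portB)"]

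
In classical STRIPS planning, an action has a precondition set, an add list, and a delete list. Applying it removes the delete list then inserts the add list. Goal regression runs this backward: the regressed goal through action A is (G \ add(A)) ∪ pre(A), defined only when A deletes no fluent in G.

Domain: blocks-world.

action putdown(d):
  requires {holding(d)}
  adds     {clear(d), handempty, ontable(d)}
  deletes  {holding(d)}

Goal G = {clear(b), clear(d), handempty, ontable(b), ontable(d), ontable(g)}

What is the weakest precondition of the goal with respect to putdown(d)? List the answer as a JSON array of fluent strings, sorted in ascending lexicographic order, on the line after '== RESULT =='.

Regress:
  G ∩ del = {}  (empty — regression defined)
  G \ add = {clear(b), clear(d), handempty, ontable(b), ontable(d), ontable(g)} \ {clear(d), handempty, ontable(d)} = {clear(b), ontable(b), ontable(g)}
  ∪ pre   = {clear(b), ontable(b), ontable(g)} ∪ {holding(d)}
          = {clear(b), holding(d), ontable(b), ontable(g)}

== RESULT ==
["clear(b)", "holding(d)", "ontable(b)", "ontable(g)"]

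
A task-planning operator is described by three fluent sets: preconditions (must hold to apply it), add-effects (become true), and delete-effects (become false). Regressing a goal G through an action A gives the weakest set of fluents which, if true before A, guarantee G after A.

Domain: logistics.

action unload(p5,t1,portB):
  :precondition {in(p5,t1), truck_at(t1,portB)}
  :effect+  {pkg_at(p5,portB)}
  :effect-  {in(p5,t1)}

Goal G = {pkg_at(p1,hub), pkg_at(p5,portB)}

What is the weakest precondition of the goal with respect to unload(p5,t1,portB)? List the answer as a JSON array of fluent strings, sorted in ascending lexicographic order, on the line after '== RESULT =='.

Compute (G \ add) ∪ pre:
  G ∩ del = {}  (empty — regression defined)
  G \ add = {pkg_at(p1,hub), pkg_at(p5,portB)} \ {pkg_at(p5,portB)} = {pkg_at(p1,hub)}
  ∪ pre   = {pkg_at(p1,hub)} ∪ {in(p5,t1), truck_at(t1,portB)}
          = {in(p5,t1), pkg_at(p1,hub), truck_at(t1,portB)}

== RESULT ==
["in(p5,t1)", "pkg_at(p1,hub)", "truck_at(t1,portB)"]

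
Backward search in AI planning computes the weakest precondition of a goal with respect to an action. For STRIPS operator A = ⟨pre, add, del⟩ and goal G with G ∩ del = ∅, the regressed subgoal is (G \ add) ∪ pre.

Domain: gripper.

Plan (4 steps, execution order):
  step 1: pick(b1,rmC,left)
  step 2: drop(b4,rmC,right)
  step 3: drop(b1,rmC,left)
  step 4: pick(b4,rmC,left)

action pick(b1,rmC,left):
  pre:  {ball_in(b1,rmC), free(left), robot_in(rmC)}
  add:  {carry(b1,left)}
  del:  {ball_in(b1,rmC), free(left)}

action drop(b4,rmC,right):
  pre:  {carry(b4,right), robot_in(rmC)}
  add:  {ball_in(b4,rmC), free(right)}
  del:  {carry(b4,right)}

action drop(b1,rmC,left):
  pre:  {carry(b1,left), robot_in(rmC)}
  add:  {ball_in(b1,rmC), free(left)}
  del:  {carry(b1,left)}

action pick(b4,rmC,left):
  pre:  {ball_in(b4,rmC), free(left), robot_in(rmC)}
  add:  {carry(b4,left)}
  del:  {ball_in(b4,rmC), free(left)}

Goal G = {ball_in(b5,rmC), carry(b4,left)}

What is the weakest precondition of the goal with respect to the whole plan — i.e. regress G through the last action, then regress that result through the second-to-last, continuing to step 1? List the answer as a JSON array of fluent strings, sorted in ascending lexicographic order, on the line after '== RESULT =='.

Regress step by step:
  through step 4 (pick(b4,rmC,left)): drop {carry(b4,left)}, keep {ball_in(b5,rmC)}, require {ball_in(b4,rmC), free(left), robot_in(rmC)}
    → {ball_in(b4,rmC), ball_in(b5,rmC), free(left), robot_in(rmC)}
  through step 3 (drop(b1,rmC,left)): drop {free(left)}, keep {ball_in(b4,rmC), ball_in(b5,rmC), robot_in(rmC)}, require {carry(b1,left), robot_in(rmC)}
    → {ball_in(b4,rmC), ball_in(b5,rmC), carry(b1,left), robot_in(rmC)}
  through step 2 (drop(b4,rmC,right)): drop {ball_in(b4,rmC)}, keep {ball_in(b5,rmC), carry(b1,left), robot_in(rmC)}, require {carry(b4,right), robot_in(rmC)}
    → {ball_in(b5,rmC), carry(b1,left), carry(b4,right), robot_in(rmC)}
  through step 1 (pick(b1,rmC,left)): drop {carry(b1,left)}, keep {ball_in(b5,rmC), carry(b4,right), robot_in(rmC)}, require {ball_in(b1,rmC), free(left), robot_in(rmC)}
    → {ball_in(b1,rmC), ball_in(b5,rmC), carry(b4,right), free(left), robot_in(rmC)}

== RESULT ==
["ball_in(b1,rmC)", "ball_in(b5,rmC)", "carry(b4,right)", "free(left)", "robot_in(rmC)"]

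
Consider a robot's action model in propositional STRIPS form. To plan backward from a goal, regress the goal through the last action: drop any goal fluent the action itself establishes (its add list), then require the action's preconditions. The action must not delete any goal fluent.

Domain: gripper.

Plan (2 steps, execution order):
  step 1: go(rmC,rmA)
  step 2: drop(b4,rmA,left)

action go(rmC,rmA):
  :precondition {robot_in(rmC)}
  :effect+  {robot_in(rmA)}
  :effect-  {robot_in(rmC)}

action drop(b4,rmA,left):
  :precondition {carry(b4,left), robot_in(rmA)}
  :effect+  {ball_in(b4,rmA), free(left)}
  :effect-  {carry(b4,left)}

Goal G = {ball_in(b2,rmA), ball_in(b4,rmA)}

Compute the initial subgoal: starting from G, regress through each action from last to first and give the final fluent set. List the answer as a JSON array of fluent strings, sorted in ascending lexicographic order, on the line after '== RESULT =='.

Regress step by step:
  through step 2 (drop(b4,rmA,left)): drop {ball_in(b4,rmA)}, keep {ball_in(b2,rmA)}, require {carry(b4,left), robot_in(rmA)}
    → {ball_in(b2,rmA), carry(b4,left), robot_in(rmA)}
  through step 1 (go(rmC,rmA)): drop {robot_in(rmA)}, keep {ball_in(b2,rmA), carry(b4,left)}, require {robot_in(rmC)}
    → {ball_in(b2,rmA), carry(b4,left), robot_in(rmC)}

== RESULT ==
["ball_in(b2,rmA)", "carry(b4,left)", "robot_in(rmC)"]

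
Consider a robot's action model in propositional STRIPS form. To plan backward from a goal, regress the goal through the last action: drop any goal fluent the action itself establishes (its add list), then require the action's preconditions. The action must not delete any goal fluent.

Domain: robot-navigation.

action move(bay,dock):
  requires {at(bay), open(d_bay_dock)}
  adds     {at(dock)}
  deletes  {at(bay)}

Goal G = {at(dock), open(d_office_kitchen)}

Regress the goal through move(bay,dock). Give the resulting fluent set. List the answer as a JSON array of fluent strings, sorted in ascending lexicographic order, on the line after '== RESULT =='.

Regress:
  G ∩ del = {}  (empty — regression defined)
  G \ add = {at(dock), open(d_office_kitchen)} \ {at(dock)} = {open(d_office_kitchen)}
  ∪ pre   = {open(d_office_kitchen)} ∪ {at(bay), open(d_bay_dock)}
          = {at(bay), open(d_bay_dock), open(d_office_kitchen)}

== RESULT ==
["at(bay)", "open(d_bay_dock)", "open(d_office_kitchen)"]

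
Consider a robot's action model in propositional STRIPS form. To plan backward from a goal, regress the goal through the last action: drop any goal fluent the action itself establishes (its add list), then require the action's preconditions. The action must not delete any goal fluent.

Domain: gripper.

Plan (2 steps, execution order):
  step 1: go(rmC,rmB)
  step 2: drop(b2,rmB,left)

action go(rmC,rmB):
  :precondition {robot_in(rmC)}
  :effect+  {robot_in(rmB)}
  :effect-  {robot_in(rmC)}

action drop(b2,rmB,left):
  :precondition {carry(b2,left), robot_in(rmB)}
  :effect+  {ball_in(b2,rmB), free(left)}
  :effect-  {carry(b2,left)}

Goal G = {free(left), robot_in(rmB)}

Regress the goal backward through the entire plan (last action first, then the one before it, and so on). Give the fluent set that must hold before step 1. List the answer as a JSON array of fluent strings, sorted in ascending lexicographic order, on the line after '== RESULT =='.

Regress step by step:
  through step 2 (drop(b2,rmB,left)): drop {free(left)}, keep {robot_in(rmB)}, require {carry(b2,left), robot_in(rmB)}
    → {carry(b2,left), robot_in(rmB)}
  through step 1 (go(rmC,rmB)): drop {robot_in(rmB)}, keep {carry(b2,left)}, require {robot_in(rmC)}
    → {carry(b2,left), robot_in(rmC)}

== RESULT ==
["carry(b2,left)", "robot_in(rmC)"]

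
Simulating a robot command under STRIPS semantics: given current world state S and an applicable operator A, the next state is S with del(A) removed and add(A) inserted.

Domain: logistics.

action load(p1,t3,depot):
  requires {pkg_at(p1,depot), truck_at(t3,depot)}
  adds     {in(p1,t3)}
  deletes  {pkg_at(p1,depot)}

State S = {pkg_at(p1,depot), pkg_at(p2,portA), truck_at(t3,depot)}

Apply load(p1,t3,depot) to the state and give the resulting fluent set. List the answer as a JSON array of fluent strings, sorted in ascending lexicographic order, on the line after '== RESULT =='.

Progress:
  pre ⊆ S: {pkg_at(p1,depot), truck_at(t3,depot)} ⊆ S  — applicable
  S \ del = {pkg_at(p2,portA), truck_at(t3,depot)}
  ∪ add   = {in(p1,t3), pkg_at(p2,portA), truck_at(t3,depot)}

== RESULT ==
["in(p1,t3)", "pkg_at(p2,portA)", "truck_at(t3,depot)"]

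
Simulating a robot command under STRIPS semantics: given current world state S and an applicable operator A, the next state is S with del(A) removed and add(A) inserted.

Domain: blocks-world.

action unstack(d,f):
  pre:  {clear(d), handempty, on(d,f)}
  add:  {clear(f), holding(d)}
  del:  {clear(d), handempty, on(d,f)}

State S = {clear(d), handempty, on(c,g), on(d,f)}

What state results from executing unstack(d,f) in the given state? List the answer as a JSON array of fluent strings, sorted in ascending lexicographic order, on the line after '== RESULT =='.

Progress:
  pre ⊆ S: {clear(d), handempty, on(d,f)} ⊆ S  — applicable
  S \ del = {on(c,g)}
  ∪ add   = {clear(f), holding(d), on(c,g)}

== RESULT ==
["clear(f)", "holding(d)", "on(c,g)"]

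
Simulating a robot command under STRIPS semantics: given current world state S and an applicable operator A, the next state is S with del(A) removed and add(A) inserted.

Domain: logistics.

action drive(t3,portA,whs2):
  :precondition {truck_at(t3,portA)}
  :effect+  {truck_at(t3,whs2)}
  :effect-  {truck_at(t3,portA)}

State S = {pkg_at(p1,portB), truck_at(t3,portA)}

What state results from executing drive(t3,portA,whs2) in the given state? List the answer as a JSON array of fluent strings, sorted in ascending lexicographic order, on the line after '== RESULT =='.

Progress:
  pre ⊆ S: {truck_at(t3,portA)} ⊆ S  — applicable
  S \ del = {pkg_at(p1,portB)}
  ∪ add   = {pkg_at(p1,portB), truck_at(t3,whs2)}

== RESULT ==
["pkg_at(p1,portB)", "truck_at(t3,whs2)"]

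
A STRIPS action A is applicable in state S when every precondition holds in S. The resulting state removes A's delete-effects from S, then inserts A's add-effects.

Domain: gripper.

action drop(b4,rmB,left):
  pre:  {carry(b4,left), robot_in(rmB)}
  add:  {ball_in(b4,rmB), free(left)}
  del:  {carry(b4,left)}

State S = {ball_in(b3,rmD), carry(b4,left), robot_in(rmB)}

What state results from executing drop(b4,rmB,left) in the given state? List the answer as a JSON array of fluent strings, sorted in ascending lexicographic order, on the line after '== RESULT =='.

Compute (S \ del) ∪ add:
  pre ⊆ S: {carry(b4,left), robot_in(rmB)} ⊆ S  — applicable
  S \ del = {ball_in(b3,rmD), robot_in(rmB)}
  ∪ add   = {ball_in(b3,rmD), ball_in(b4,rmB), free(left), robot_in(rmB)}

== RESULT ==
["ball_in(b3,rmD)", "ball_in(b4,rmB)", "free(left)", "robot_in(rmB)"]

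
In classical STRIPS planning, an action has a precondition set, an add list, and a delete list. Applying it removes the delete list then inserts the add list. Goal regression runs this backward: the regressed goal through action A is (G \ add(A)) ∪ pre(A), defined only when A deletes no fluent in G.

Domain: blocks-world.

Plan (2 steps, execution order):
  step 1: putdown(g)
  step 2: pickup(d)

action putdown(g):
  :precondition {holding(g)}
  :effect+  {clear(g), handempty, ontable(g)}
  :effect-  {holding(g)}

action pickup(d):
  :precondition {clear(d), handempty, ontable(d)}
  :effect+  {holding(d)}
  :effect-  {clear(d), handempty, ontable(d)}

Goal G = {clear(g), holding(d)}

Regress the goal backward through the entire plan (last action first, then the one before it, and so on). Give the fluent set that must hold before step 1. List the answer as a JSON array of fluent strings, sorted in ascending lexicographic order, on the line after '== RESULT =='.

Work backward from the goal:
  through step 2 (pickup(d)): drop {holding(d)}, keep {clear(g)}, require {clear(d), handempty, ontable(d)}
    → {clear(d), clear(g), handempty, ontable(d)}
  through step 1 (putdown(g)): drop {clear(g), handempty}, keep {clear(d), ontable(d)}, require {holding(g)}
    → {clear(d), holding(g), ontable(d)}

== RESULT ==
["clear(d)", "holding(g)", "ontable(d)"]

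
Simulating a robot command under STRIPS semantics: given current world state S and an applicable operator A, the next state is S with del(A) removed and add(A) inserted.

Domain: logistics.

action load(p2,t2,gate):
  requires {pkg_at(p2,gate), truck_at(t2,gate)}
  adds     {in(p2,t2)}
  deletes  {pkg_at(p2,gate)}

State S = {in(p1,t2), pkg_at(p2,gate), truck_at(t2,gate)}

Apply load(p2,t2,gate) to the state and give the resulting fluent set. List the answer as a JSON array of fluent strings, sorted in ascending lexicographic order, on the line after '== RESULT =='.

Progress:
  pre ⊆ S: {pkg_at(p2,gate), truck_at(t2,gate)} ⊆ S  — applicable
  S \ del = {in(p1,t2), truck_at(t2,gate)}
  ∪ add   = {in(p1,t2), in(p2,t2), truck_at(t2,gate)}

== RESULT ==
["in(p1,t2)", "in(p2,t2)", "truck_at(t2,gate)"]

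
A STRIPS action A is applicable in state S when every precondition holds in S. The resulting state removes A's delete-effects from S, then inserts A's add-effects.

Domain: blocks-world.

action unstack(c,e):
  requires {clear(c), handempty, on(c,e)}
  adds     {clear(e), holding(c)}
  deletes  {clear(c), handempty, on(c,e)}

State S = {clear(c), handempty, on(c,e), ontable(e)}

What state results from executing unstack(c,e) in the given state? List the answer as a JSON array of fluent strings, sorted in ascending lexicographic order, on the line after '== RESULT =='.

Progress:
  pre ⊆ S: {clear(c), handempty, on(c,e)} ⊆ S  — applicable
  S \ del = {ontable(e)}
  ∪ add   = {clear(e), holding(c), ontable(e)}

== RESULT ==
["clear(e)", "holding(c)", "ontable(e)"]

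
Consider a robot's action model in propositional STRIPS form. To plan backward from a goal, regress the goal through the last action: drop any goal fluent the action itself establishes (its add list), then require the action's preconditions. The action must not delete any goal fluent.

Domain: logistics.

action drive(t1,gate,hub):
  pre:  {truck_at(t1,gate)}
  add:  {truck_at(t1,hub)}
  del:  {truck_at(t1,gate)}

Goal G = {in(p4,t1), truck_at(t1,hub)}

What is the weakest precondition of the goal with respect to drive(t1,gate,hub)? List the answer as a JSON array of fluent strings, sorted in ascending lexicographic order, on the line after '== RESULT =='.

Regress:
  G ∩ del = {}  (empty — regression defined)
  G \ add = {in(p4,t1), truck_at(t1,hub)} \ {truck_at(t1,hub)} = {in(p4,t1)}
  ∪ pre   = {in(p4,t1)} ∪ {truck_at(t1,gate)}
          = {in(p4,t1), truck_at(t1,gate)}

== RESULT ==
["in(p4,t1)", "truck_at(t1,gate)"]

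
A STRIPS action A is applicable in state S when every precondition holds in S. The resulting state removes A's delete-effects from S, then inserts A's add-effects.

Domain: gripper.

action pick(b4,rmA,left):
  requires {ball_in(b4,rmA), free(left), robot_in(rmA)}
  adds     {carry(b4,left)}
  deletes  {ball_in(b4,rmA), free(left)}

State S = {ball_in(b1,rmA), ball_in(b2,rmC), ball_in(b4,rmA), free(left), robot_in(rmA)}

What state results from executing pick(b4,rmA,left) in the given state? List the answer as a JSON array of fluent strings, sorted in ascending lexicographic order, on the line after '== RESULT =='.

Compute (S \ del) ∪ add:
  pre ⊆ S: {ball_in(b4,rmA), free(left), robot_in(rmA)} ⊆ S  — applicable
  S \ del = {ball_in(b1,rmA), ball_in(b2,rmC), robot_in(rmA)}
  ∪ add   = {ball_in(b1,rmA), ball_in(b2,rmC), carry(b4,left), robot_in(rmA)}

== RESULT ==
["ball_in(b1,rmA)", "ball_in(b2,rmC)", "carry(b4,left)", "robot_in(rmA)"]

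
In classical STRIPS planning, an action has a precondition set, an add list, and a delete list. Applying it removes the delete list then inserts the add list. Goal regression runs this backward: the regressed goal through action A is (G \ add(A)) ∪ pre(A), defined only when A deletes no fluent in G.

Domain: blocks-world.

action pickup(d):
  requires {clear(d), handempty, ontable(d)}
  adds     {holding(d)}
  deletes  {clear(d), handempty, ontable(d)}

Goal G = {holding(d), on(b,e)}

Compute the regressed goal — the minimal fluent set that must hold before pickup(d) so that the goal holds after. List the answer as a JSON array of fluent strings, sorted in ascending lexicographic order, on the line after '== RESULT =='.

Regress:
  G ∩ del = {}  (empty — regression defined)
  G \ add = {holding(d), on(b,e)} \ {holding(d)} = {on(b,e)}
  ∪ pre   = {on(b,e)} ∪ {clear(d), handempty, ontable(d)}
          = {clear(d), handempty, on(b,e), ontable(d)}

== RESULT ==
["clear(d)", "handempty", "on(b,e)", "ontable(d)"]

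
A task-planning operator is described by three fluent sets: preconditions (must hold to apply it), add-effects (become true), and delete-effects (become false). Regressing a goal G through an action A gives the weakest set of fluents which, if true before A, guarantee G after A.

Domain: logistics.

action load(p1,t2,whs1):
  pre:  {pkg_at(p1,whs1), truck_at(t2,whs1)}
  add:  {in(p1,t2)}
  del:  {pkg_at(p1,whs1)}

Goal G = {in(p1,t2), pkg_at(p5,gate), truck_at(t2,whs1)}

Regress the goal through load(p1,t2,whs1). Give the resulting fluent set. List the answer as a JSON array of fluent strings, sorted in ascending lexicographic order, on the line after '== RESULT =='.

Compute (G \ add) ∪ pre:
  G ∩ del = {}  (empty — regression defined)
  G \ add = {in(p1,t2), pkg_at(p5,gate), truck_at(t2,whs1)} \ {in(p1,t2)} = {pkg_at(p5,gate), truck_at(t2,whs1)}
  ∪ pre   = {pkg_at(p5,gate), truck_at(t2,whs1)} ∪ {pkg_at(p1,whs1), truck_at(t2,whs1)}
          = {pkg_at(p1,whs1), pkg_at(p5,gate), truck_at(t2,whs1)}

== RESULT ==
["pkg_at(p1,whs1)", "pkg_at(p5,gate)", "truck_at(t2,whs1)"]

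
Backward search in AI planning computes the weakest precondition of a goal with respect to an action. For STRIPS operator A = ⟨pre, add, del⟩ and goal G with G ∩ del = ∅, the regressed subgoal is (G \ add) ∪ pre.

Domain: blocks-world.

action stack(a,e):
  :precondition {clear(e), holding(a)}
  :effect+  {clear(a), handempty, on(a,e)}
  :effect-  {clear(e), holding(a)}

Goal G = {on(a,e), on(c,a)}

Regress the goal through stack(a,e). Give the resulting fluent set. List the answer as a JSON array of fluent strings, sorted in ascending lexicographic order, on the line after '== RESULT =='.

Regress:
  G ∩ del = {}  (empty — regression defined)
  G \ add = {on(a,e), on(c,a)} \ {clear(a), handempty, on(a,e)} = {on(c,a)}
  ∪ pre   = {on(c,a)} ∪ {clear(e), holding(a)}
          = {clear(e), holding(a), on(c,a)}

== RESULT ==
["clear(e)", "holding(a)", "on(c,a)"]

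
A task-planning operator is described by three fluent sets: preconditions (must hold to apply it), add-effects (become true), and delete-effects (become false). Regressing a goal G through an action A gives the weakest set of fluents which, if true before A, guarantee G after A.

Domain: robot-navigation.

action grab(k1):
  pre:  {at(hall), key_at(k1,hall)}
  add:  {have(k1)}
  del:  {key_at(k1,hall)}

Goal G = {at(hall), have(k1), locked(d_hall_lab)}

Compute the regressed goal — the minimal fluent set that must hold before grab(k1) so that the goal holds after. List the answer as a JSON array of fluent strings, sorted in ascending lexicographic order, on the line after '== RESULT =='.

Regress:
  G ∩ del = {}  (empty — regression defined)
  G \ add = {at(hall), have(k1), locked(d_hall_lab)} \ {have(k1)} = {at(hall), locked(d_hall_lab)}
  ∪ pre   = {at(hall), locked(d_hall_lab)} ∪ {at(hall), key_at(k1,hall)}
          = {at(hall), key_at(k1,hall), locked(d_hall_lab)}

== RESULT ==
["at(hall)", "key_at(k1,hall)", "locked(d_hall_lab)"]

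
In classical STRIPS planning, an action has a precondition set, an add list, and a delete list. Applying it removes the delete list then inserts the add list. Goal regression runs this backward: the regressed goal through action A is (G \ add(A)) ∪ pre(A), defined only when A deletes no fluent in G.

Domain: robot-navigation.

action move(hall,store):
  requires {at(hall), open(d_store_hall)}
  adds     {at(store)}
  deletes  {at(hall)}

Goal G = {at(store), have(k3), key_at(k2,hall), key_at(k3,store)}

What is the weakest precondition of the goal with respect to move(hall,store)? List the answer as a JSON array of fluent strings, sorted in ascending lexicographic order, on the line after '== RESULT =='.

Regress:
  G ∩ del = {}  (empty — regression defined)
  G \ add = {at(store), have(k3), key_at(k2,hall), key_at(k3,store)} \ {at(store)} = {have(k3), key_at(k2,hall), key_at(k3,store)}
  ∪ pre   = {have(k3), key_at(k2,hall), key_at(k3,store)} ∪ {at(hall), open(d_store_hall)}
          = {at(hall), have(k3), key_at(k2,hall), key_at(k3,store), open(d_store_hall)}

== RESULT ==
["at(hall)", "have(k3)", "key_at(k2,hall)", "key_at(k3,store)", "open(d_store_hall)"]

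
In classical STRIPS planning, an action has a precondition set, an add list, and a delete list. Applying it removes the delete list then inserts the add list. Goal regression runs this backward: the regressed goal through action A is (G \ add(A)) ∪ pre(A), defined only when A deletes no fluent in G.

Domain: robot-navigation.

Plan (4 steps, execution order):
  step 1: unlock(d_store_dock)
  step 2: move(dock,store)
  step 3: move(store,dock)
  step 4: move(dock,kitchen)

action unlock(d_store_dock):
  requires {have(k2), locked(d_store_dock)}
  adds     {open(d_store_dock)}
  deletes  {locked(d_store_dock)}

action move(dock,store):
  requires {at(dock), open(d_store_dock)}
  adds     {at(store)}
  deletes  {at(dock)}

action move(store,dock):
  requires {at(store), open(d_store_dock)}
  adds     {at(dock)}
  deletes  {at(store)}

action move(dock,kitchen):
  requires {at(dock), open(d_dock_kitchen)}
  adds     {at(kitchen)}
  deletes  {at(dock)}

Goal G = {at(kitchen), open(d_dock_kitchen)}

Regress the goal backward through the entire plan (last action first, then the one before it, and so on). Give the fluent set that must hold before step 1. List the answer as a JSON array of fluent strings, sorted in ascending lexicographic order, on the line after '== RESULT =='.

Work backward from the goal:
  through step 4 (move(dock,kitchen)): drop {at(kitchen)}, keep {open(d_dock_kitchen)}, require {at(dock), open(d_dock_kitchen)}
    → {at(dock), open(d_dock_kitchen)}
  through step 3 (move(store,dock)): drop {at(dock)}, keep {open(d_dock_kitchen)}, require {at(store), open(d_store_dock)}
    → {at(store), open(d_dock_kitchen), open(d_store_dock)}
  through step 2 (move(dock,store)): drop {at(store)}, keep {open(d_dock_kitchen), open(d_store_dock)}, require {at(dock), open(d_store_dock)}
    → {at(dock), open(d_dock_kitchen), open(d_store_dock)}
  through step 1 (unlock(d_store_dock)): drop {open(d_store_dock)}, keep {at(dock), open(d_dock_kitchen)}, require {have(k2), locked(d_store_dock)}
    → {at(dock), have(k2), locked(d_store_dock), open(d_dock_kitchen)}

== RESULT ==
["at(dock)", "have(k2)", "locked(d_store_dock)", "open(d_dock_kitchen)"]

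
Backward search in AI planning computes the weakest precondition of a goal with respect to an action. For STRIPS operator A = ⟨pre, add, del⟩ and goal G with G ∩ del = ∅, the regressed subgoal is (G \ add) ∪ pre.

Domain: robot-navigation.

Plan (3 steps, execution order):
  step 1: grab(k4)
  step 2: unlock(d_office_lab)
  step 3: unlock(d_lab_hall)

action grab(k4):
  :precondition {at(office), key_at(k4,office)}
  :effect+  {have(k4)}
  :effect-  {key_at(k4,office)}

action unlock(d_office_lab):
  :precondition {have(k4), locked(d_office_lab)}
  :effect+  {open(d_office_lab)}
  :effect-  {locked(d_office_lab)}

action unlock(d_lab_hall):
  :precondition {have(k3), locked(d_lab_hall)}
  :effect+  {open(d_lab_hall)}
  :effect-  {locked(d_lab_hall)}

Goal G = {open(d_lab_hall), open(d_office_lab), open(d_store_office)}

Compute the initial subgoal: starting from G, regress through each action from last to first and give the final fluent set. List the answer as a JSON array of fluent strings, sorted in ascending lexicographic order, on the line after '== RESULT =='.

Work backward from the goal:
  through step 3 (unlock(d_lab_hall)): drop {open(d_lab_hall)}, keep {open(d_office_lab), open(d_store_office)}, require {have(k3), locked(d_lab_hall)}
    → {have(k3), locked(d_lab_hall), open(d_office_lab), open(d_store_office)}
  through step 2 (unlock(d_office_lab)): drop {open(d_office_lab)}, keep {have(k3), locked(d_lab_hall), open(d_store_office)}, require {have(k4), locked(d_office_lab)}
    → {have(k3), have(k4), locked(d_lab_hall), locked(d_office_lab), open(d_store_office)}
  through step 1 (grab(k4)): drop {have(k4)}, keep {have(k3), locked(d_lab_hall), locked(d_office_lab), open(d_store_office)}, require {at(office), key_at(k4,office)}
    → {at(office), have(k3), key_at(k4,office), locked(d_lab_hall), locked(d_office_lab), open(d_store_office)}

== RESULT ==
["at(office)", "have(k3)", "key_at(k4,office)", "locked(d_lab_hall)", "locked(d_office_lab)", "open(d_store_office)"]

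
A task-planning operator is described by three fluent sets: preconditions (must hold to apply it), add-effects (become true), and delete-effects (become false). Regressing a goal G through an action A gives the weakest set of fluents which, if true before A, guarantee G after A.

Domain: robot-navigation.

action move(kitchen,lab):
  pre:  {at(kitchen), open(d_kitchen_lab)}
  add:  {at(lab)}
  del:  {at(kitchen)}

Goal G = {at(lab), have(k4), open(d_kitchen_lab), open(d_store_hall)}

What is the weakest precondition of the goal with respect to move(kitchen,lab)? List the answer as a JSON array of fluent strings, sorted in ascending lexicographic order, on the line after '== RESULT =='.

Regress:
  G ∩ del = {}  (empty — regression defined)
  G \ add = {at(lab), have(k4), open(d_kitchen_lab), open(d_store_hall)} \ {at(lab)} = {have(k4), open(d_kitchen_lab), open(d_store_hall)}
  ∪ pre   = {have(k4), open(d_kitchen_lab), open(d_store_hall)} ∪ {at(kitchen), open(d_kitchen_lab)}
          = {at(kitchen), have(k4), open(d_kitchen_lab), open(d_store_hall)}

== RESULT ==
["at(kitchen)", "have(k4)", "open(d_kitchen_lab)", "open(d_store_hall)"]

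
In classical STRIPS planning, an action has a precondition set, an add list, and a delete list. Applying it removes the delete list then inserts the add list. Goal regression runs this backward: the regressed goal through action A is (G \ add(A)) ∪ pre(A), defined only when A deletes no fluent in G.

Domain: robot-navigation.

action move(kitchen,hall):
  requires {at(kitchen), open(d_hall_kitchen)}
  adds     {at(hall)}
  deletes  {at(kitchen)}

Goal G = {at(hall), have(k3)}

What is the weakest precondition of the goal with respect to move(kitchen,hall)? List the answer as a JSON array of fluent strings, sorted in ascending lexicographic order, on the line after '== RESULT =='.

Regress:
  G ∩ del = {}  (empty — regression defined)
  G \ add = {at(hall), have(k3)} \ {at(hall)} = {have(k3)}
  ∪ pre   = {have(k3)} ∪ {at(kitchen), open(d_hall_kitchen)}
          = {at(kitchen), have(k3), open(d_hall_kitchen)}

== RESULT ==
["at(kitchen)", "have(k3)", "open(d_hall_kitchen)"]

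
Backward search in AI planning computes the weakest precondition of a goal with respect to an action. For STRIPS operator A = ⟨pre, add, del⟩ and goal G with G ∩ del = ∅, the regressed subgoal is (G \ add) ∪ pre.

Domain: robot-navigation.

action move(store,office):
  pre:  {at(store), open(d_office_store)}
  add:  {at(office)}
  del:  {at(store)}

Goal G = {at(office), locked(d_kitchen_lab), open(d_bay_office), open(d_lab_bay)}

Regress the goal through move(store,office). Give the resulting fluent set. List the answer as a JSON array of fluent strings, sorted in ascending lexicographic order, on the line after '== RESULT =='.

Compute (G \ add) ∪ pre:
  G ∩ del = {}  (empty — regression defined)
  G \ add = {at(office), locked(d_kitchen_lab), open(d_bay_office), open(d_lab_bay)} \ {at(office)} = {locked(d_kitchen_lab), open(d_bay_office), open(d_lab_bay)}
  ∪ pre   = {locked(d_kitchen_lab), open(d_bay_office), open(d_lab_bay)} ∪ {at(store), open(d_office_store)}
          = {at(store), locked(d_kitchen_lab), open(d_bay_office), open(d_lab_bay), open(d_office_store)}

== RESULT ==
["at(store)", "locked(d_kitchen_lab)", "open(d_bay_office)", "open(d_lab_bay)", "open(d_office_store)"]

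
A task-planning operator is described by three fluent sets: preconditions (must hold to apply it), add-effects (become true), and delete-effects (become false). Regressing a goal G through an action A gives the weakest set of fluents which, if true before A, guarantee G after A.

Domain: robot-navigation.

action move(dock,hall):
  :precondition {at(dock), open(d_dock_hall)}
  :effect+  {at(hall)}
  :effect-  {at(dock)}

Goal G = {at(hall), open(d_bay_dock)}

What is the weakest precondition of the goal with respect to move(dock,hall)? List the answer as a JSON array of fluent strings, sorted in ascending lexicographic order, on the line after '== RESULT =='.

Compute (G \ add) ∪ pre:
  G ∩ del = {}  (empty — regression defined)
  G \ add = {at(hall), open(d_bay_dock)} \ {at(hall)} = {open(d_bay_dock)}
  ∪ pre   = {open(d_bay_dock)} ∪ {at(dock), open(d_dock_hall)}
          = {at(dock), open(d_bay_dock), open(d_dock_hall)}

== RESULT ==
["at(dock)", "open(d_bay_dock)", "open(d_dock_hall)"]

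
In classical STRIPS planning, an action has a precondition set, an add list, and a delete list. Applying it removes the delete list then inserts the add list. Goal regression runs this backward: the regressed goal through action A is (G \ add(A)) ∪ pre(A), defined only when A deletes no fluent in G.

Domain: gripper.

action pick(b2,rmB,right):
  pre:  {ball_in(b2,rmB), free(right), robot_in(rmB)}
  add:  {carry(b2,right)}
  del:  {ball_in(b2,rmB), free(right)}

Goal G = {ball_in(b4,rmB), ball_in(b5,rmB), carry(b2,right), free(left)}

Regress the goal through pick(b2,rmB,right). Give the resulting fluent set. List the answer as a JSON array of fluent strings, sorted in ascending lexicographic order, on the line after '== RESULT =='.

Regress:
  G ∩ del = {}  (empty — regression defined)
  G \ add = {ball_in(b4,rmB), ball_in(b5,rmB), carry(b2,right), free(left)} \ {carry(b2,right)} = {ball_in(b4,rmB), ball_in(b5,rmB), free(left)}
  ∪ pre   = {ball_in(b4,rmB), ball_in(b5,rmB), free(left)} ∪ {ball_in(b2,rmB), free(right), robot_in(rmB)}
          = {ball_in(b2,rmB), ball_in(b4,rmB), ball_in(b5,rmB), free(left), free(right), robot_in(rmB)}

== RESULT ==
["ball_in(b2,rmB)", "ball_in(b4,rmB)", "ball_in(b5,rmB)", "free(left)", "free(right)", "robot_in(rmB)"]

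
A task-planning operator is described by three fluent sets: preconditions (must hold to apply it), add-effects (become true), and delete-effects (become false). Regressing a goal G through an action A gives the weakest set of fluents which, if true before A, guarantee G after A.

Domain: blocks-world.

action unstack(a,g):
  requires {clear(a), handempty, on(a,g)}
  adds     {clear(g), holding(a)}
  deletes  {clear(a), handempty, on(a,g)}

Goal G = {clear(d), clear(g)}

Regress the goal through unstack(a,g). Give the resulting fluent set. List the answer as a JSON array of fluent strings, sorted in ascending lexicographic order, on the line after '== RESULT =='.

Compute (G \ add) ∪ pre:
  G ∩ del = {}  (empty — regression defined)
  G \ add = {clear(d), clear(g)} \ {clear(g), holding(a)} = {clear(d)}
  ∪ pre   = {clear(d)} ∪ {clear(a), handempty, on(a,g)}
          = {clear(a), clear(d), handempty, on(a,g)}

== RESULT ==
["clear(a)", "clear(d)", "handempty", "on(a,g)"]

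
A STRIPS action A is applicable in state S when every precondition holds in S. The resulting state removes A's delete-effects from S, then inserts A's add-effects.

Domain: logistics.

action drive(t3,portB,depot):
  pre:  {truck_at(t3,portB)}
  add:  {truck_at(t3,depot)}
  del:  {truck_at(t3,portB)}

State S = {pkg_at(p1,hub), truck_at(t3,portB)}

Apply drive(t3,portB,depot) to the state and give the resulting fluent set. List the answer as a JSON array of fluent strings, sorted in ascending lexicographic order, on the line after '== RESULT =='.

Compute (S \ del) ∪ add:
  pre ⊆ S: {truck_at(t3,portB)} ⊆ S  — applicable
  S \ del = {pkg_at(p1,hub)}
  ∪ add   = {pkg_at(p1,hub), truck_at(t3,depot)}

== RESULT ==
["pkg_at(p1,hub)", "truck_at(t3,depot)"]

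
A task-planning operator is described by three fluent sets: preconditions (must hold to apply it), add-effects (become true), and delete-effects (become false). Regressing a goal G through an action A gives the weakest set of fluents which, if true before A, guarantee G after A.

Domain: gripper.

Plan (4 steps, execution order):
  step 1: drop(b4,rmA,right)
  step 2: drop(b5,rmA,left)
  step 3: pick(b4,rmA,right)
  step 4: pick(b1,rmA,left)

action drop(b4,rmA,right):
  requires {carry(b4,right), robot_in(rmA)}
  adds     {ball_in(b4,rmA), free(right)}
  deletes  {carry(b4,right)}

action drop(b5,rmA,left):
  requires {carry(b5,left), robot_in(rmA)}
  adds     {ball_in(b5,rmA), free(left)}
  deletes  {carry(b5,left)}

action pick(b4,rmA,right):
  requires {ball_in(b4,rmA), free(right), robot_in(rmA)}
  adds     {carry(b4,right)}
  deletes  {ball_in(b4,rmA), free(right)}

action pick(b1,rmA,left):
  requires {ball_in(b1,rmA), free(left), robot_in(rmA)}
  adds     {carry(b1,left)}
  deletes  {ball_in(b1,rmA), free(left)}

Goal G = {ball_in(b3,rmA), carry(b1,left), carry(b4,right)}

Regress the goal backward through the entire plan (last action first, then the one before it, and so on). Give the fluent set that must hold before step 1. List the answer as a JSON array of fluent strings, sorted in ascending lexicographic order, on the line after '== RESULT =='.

Regress step by step:
  through step 4 (pick(b1,rmA,left)): drop {carry(b1,left)}, keep {ball_in(b3,rmA), carry(b4,right)}, require {ball_in(b1,rmA), free(left), robot_in(rmA)}
    → {ball_in(b1,rmA), ball_in(b3,rmA), carry(b4,right), free(left), robot_in(rmA)}
  through step 3 (pick(b4,rmA,right)): drop {carry(b4,right)}, keep {ball_in(b1,rmA), ball_in(b3,rmA), free(left), robot_in(rmA)}, require {ball_in(b4,rmA), free(right), robot_in(rmA)}
    → {ball_in(b1,rmA), ball_in(b3,rmA), ball_in(b4,rmA), free(left), free(right), robot_in(rmA)}
  through step 2 (drop(b5,rmA,left)): drop {free(left)}, keep {ball_in(b1,rmA), ball_in(b3,rmA), ball_in(b4,rmA), free(right), robot_in(rmA)}, require {carry(b5,left), robot_in(rmA)}
    → {ball_in(b1,rmA), ball_in(b3,rmA), ball_in(b4,rmA), carry(b5,left), free(right), robot_in(rmA)}
  through step 1 (drop(b4,rmA,right)): drop {ball_in(b4,rmA), free(right)}, keep {ball_in(b1,rmA), ball_in(b3,rmA), carry(b5,left), robot_in(rmA)}, require {carry(b4,right), robot_in(rmA)}
    → {ball_in(b1,rmA), ball_in(b3,rmA), carry(b4,right), carry(b5,left), robot_in(rmA)}

== RESULT ==
["ball_in(b1,rmA)", "ball_in(b3,rmA)", "carry(b4,right)", "carry(b5,left)", "robot_in(rmA)"]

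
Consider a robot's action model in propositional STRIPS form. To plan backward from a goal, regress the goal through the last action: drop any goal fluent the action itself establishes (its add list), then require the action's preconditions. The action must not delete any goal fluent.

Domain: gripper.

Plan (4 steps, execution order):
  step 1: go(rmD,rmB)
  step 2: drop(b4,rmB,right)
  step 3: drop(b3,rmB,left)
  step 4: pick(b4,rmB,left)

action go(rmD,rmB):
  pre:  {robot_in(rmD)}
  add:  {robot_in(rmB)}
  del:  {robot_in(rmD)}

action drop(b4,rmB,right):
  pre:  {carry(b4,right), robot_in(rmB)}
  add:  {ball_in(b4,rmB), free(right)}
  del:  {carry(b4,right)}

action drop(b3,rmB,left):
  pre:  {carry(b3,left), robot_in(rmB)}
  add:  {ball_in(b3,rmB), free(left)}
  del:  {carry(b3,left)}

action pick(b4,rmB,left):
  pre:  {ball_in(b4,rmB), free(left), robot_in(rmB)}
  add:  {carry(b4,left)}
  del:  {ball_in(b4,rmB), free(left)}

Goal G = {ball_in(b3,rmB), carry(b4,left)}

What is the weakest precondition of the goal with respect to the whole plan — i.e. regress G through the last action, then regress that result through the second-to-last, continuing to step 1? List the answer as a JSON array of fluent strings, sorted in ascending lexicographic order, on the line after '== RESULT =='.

Regress step by step:
  through step 4 (pick(b4,rmB,left)): drop {carry(b4,left)}, keep {ball_in(b3,rmB)}, require {ball_in(b4,rmB), free(left), robot_in(rmB)}
    → {ball_in(b3,rmB), ball_in(b4,rmB), free(left), robot_in(rmB)}
  through step 3 (drop(b3,rmB,left)): drop {ball_in(b3,rmB), free(left)}, keep {ball_in(b4,rmB), robot_in(rmB)}, require {carry(b3,left), robot_in(rmB)}
    → {ball_in(b4,rmB), carry(b3,left), robot_in(rmB)}
  through step 2 (drop(b4,rmB,right)): drop {ball_in(b4,rmB)}, keep {carry(b3,left), robot_in(rmB)}, require {carry(b4,right), robot_in(rmB)}
    → {carry(b3,left), carry(b4,right), robot_in(rmB)}
  through step 1 (go(rmD,rmB)): drop {robot_in(rmB)}, keep {carry(b3,left), carry(b4,right)}, require {robot_in(rmD)}
    → {carry(b3,left), carry(b4,right), robot_in(rmD)}

== RESULT ==
["carry(b3,left)", "carry(b4,right)", "robot_in(rmD)"]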